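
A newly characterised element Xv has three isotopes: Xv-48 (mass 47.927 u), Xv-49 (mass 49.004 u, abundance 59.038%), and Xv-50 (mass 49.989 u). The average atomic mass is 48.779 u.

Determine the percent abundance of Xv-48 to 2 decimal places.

30.48%

The remaining 40.962% is split between Xv-48 (fraction x) and Xv-50 (fraction 0.40962 − x).
Substituting: 47.927x + 49.989(0.40962 − x) = 19.84801848
(47.927 − 49.989)x = -0.6284757  ⇒  x = 0.30479, y = 0.10483
Xv-48: 30.48%, Xv-50: 10.48%.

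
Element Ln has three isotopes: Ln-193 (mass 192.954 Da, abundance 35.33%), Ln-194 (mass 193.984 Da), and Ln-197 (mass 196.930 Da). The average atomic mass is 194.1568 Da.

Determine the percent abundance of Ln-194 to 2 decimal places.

The remaining 64.67% is split between Ln-194 (fraction x) and Ln-197 (fraction 0.6467 − x).
Substituting: 193.984x + 196.930(0.6467 − x) = 125.9861518
(193.984 − 196.930)x = -1.3684792  ⇒  x = 0.46452, y = 0.18218
Ln-194: 46.45%, Ln-197: 18.22%.

46.45%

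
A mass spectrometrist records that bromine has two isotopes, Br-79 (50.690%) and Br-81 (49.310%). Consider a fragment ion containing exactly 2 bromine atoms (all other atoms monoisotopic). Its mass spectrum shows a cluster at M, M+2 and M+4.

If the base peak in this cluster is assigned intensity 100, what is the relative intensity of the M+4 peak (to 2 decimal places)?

48.64

Binomial terms of (0.50690 + 0.49310)^2: M 0.2569, M+2 0.4999, M+4 0.2431 → M+2 is the base peak.
P(M+2) = C(2,1) × 0.50690^1 × 0.49310^1 = 2 × 0.5069 × 0.4931 = 0.499905 (base)
P(M+4) = C(2,2) × 0.50690^0 × 0.49310^2 = 1 × 1.0000 × 0.24314761 = 0.243148
Relative intensity = 0.243148 / 0.499905 × 100 = 48.64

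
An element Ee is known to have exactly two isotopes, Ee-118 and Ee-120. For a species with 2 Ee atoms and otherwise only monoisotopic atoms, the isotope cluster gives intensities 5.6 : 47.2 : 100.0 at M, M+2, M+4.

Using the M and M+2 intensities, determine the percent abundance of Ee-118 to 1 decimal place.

Write p for the Ee-118 fraction. I(M+2)/I(M) = [C(2,1)·p^1·(1−p)] / p^2 = 2·(1−p)/p = 47.2/5.6 = 8.4286
(1−p)/p = 8.4286/2 = 4.2143  ⇒  p = 1/(1 + 4.2143) = 0.1918
Ee-118: 19.2%, Ee-120: 80.8%.

19.2%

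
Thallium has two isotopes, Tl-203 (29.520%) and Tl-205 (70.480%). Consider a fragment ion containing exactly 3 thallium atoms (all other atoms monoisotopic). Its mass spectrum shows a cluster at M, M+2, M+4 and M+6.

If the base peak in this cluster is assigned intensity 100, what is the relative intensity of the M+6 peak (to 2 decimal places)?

79.58

Binomial terms of (0.29520 + 0.70480)^3: M 0.0257, M+2 0.1843, M+4 0.4399, M+6 0.3501 → M+4 is the base peak.
P(M+4) = C(3,2) × 0.29520^1 × 0.70480^2 = 3 × 0.2952 × 0.49674304 = 0.439916 (base)
P(M+6) = C(3,3) × 0.29520^0 × 0.70480^3 = 1 × 1.0000 × 0.35010449 = 0.350104
Relative intensity = 0.350104 / 0.439916 × 100 = 79.58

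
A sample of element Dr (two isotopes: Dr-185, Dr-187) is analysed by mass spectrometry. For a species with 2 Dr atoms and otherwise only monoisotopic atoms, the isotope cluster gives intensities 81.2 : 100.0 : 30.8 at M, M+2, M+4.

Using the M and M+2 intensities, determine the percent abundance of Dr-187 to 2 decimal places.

Let p = fractional abundance of Dr-185. I(M+2)/I(M) = [C(2,1)·p^1·(1−p)] / p^2 = 2·(1−p)/p = 100.0/81.2 = 1.2315
(1−p)/p = 1.2315/2 = 0.6158  ⇒  p = 1/(1 + 0.6158) = 0.6189
Dr-185: 61.89%, Dr-187: 38.11%.

38.11%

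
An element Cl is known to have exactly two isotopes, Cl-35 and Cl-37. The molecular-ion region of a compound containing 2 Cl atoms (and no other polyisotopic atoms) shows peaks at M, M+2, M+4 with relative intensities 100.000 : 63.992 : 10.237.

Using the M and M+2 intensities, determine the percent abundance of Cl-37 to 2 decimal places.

If p is the fraction of Cl that is Cl-35, then I(M+2)/I(M) = [C(2,1)·p^1·(1−p)] / p^2 = 2·(1−p)/p = 63.992/100.000 = 0.6399
(1−p)/p = 0.6399/2 = 0.3200  ⇒  p = 1/(1 + 0.3200) = 0.7576
Cl-35: 75.76%, Cl-37: 24.24%.

24.24%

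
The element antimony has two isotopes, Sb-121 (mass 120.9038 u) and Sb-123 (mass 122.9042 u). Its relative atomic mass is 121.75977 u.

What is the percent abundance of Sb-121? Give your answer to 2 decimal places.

Let x be the fractional abundance of Sb-121; then Sb-123 has abundance 1 − x.
120.9038·x + 122.9042·(1 − x) = 121.75977
(120.9038 − 122.9042)·x = 121.75977 − 122.9042
x = -1.14443 / -2.0004 = 0.57210 → 57.21% Sb-121, 42.79% Sb-123.

57.21%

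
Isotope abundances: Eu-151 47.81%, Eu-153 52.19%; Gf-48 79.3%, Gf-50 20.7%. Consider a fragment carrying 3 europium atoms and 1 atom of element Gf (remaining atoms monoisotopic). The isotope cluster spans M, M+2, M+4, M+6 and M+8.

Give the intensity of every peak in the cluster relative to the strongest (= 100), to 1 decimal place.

Europium pattern (n=3): 0.10928391 : 0.3578871 : 0.39067407 : 0.14215492
Element Gf pattern (n=1): 0.7930 : 0.2070
Convolve the two distributions (both contribute in 2-u steps):
  M: 0.10928391×0.7930 = 0.086662
  M+2: 0.10928391×0.2070 + 0.3578871×0.7930 = 0.306426
  M+4: 0.3578871×0.2070 + 0.39067407×0.7930 = 0.383887
  M+6: 0.39067407×0.2070 + 0.14215492×0.7930 = 0.193598
  M+8: 0.14215492×0.2070 = 0.029426
Scale to base peak (0.383887) = 100: 22.6 : 79.8 : 100.0 : 50.4 : 7.7

22.6 : 79.8 : 100.0 : 50.4 : 7.7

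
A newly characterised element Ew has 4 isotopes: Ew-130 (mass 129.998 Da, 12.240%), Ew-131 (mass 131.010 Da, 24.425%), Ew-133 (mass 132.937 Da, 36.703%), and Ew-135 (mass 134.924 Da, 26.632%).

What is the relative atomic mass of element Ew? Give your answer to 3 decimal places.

Weight each isotope mass by its fractional abundance: 0.12240 × 129.998 + 0.24425 × 131.010 + 0.36703 × 132.937 + 0.26632 × 134.924
= 15.9118 + 31.9992 + 48.7919 + 35.9330 = 132.6359 Da

132.636 Da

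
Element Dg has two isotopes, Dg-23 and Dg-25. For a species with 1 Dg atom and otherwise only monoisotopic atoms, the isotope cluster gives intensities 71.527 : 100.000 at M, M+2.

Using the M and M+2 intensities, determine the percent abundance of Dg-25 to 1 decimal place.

Write p for the Dg-23 fraction. I(M+2)/I(M) = [C(1,1)·p^0·(1−p)] / p^1 = 1·(1−p)/p = 100.000/71.527 = 1.3981
(1−p)/p = 1.3981/1 = 1.3981  ⇒  p = 1/(1 + 1.3981) = 0.4170
Dg-23: 41.7%, Dg-25: 58.3%.

58.3%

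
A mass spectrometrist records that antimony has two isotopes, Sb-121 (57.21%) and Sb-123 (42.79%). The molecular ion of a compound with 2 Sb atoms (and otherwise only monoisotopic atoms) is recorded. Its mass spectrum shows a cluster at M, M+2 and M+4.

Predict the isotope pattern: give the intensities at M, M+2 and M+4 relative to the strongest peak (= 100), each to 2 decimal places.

66.85 : 100.00 : 37.40

Expanding (0.5721 + 0.4279)^2:
P(M) = 0.5721^2 = 0.327298
P(M+2) = 2 × 0.5721^1 × 0.4279^1 = 0.489603
P(M+4) = 0.4279^2 = 0.183098
The M+2 peak is largest (0.489603); scaling to 100 gives 66.85 : 100.00 : 37.40.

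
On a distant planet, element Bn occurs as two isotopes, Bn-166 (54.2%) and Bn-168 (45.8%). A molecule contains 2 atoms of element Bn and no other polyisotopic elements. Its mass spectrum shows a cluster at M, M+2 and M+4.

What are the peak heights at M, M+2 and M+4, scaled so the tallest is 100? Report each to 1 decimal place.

Expanding (0.542 + 0.458)^2:
P(M) = 0.542^2 = 0.293764
P(M+2) = 2 × 0.542^1 × 0.458^1 = 0.496472
P(M+4) = 0.458^2 = 0.209764
The M+2 peak is largest (0.496472); scaling to 100 gives 59.2 : 100.0 : 42.3.

59.2 : 100.0 : 42.3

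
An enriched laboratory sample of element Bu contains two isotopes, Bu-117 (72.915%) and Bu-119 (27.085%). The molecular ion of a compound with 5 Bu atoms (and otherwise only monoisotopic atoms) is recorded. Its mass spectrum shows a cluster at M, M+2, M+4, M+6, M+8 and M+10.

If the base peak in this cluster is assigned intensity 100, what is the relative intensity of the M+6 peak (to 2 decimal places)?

27.60

Binomial terms of (0.72915 + 0.27085)^5: M 0.2061, M+2 0.3828, M+4 0.2844, M+6 0.1056, M+8 0.0196, M+10 0.0015 → M+2 is the base peak.
P(M+2) = C(5,1) × 0.72915^4 × 0.27085^1 = 5 × 0.28266206 × 0.27085 = 0.382795 (base)
P(M+6) = C(5,3) × 0.72915^2 × 0.27085^3 = 10 × 0.53165972 × 0.01986948 = 0.105638
Relative intensity = 0.105638 / 0.382795 × 100 = 27.60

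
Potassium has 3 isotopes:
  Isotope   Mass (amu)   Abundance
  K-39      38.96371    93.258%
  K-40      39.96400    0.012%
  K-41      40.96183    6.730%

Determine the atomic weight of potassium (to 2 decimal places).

Ar = Σ fᵢ·mᵢ = 0.93258 × 38.96371 + 0.00012 × 39.96400 + 0.06730 × 40.96183
= 36.336777 + 0.004796 + 2.756731 = 39.098304 amu

39.10 amu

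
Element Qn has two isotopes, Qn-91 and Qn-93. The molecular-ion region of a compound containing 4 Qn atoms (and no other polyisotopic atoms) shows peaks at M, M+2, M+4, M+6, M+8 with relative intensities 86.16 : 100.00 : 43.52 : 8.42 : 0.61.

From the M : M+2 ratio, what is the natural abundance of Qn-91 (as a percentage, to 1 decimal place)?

77.5%

Let p = fractional abundance of Qn-91. I(M+2)/I(M) = [C(4,1)·p^3·(1−p)] / p^4 = 4·(1−p)/p = 100.00/86.16 = 1.1606
(1−p)/p = 1.1606/4 = 0.2902  ⇒  p = 1/(1 + 0.2902) = 0.7751
Qn-91: 77.5%, Qn-93: 22.5%.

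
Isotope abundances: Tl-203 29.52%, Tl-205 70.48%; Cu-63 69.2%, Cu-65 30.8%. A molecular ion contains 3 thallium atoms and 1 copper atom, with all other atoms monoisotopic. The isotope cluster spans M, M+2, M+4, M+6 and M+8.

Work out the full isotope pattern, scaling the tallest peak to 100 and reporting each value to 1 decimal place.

Thallium pattern (n=3): 0.02572463 : 0.18425524 : 0.43991564 : 0.35010449
Copper pattern (n=1): 0.6920 : 0.3080
Convolve the two distributions (both contribute in 2-u steps):
  M: 0.02572463×0.6920 = 0.017801
  M+2: 0.02572463×0.3080 + 0.18425524×0.6920 = 0.135428
  M+4: 0.18425524×0.3080 + 0.43991564×0.6920 = 0.361172
  M+6: 0.43991564×0.3080 + 0.35010449×0.6920 = 0.377766
  M+8: 0.35010449×0.3080 = 0.107832
Scale to base peak (0.377766) = 100: 4.7 : 35.8 : 95.6 : 100.0 : 28.5

4.7 : 35.8 : 95.6 : 100.0 : 28.5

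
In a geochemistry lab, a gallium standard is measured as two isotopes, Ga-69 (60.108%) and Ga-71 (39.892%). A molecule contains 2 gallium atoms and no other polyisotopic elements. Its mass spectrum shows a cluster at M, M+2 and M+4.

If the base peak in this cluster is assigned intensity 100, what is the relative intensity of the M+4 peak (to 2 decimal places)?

33.18

Term probabilities: M 0.3613, M+2 0.4796, M+4 0.1591. Base peak = M+2.
P(M+2) = C(2,1) × 0.60108^1 × 0.39892^1 = 2 × 0.60108 × 0.39892 = 0.479566 (base)
P(M+4) = C(2,2) × 0.60108^0 × 0.39892^2 = 1 × 1.0000 × 0.15913717 = 0.159137
Relative intensity = 0.159137 / 0.479566 × 100 = 33.18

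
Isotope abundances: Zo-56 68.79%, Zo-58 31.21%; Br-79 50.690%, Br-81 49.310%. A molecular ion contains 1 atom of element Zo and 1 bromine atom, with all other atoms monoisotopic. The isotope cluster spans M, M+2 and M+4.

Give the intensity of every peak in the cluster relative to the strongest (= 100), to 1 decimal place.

70.1 : 100.0 : 30.9

Element Zo pattern (n=1): 0.6879 : 0.3121
Bromine pattern (n=1): 0.5069 : 0.4931
Convolve the two distributions (both contribute in 2-u steps):
  M: 0.6879×0.5069 = 0.348697
  M+2: 0.6879×0.4931 + 0.3121×0.5069 = 0.497407
  M+4: 0.3121×0.4931 = 0.153897
Scale to base peak (0.497407) = 100: 70.1 : 100.0 : 30.9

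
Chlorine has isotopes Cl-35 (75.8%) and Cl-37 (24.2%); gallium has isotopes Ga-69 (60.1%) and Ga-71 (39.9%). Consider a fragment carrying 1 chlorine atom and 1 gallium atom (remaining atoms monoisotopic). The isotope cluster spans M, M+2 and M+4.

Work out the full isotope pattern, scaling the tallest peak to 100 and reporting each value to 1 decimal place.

Chlorine pattern (n=1): 0.7580 : 0.2420
Gallium pattern (n=1): 0.6010 : 0.3990
Convolve the two distributions (both contribute in 2-u steps):
  M: 0.7580×0.6010 = 0.455558
  M+2: 0.7580×0.3990 + 0.2420×0.6010 = 0.447884
  M+4: 0.2420×0.3990 = 0.096558
Scale to base peak (0.455558) = 100: 100.0 : 98.3 : 21.2

100.0 : 98.3 : 21.2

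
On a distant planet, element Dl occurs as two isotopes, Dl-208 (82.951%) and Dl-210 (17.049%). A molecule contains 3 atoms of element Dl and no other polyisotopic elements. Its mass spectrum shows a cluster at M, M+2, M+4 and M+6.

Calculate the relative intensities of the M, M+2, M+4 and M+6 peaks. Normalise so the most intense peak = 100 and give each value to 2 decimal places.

The 3 Dl atoms are independent, so intensities follow the terms of (0.82951 + 0.17049)^3.
P(M) = 0.82951^3 = 0.570775
P(M+2) = 3 × 0.82951^2 × 0.17049^1 = 0.351936
P(M+4) = 3 × 0.82951^1 × 0.17049^2 = 0.072334
P(M+6) = 0.17049^3 = 0.004956
The M peak is largest (0.570775); scaling to 100 gives 100.00 : 61.66 : 12.67 : 0.87.

100.00 : 61.66 : 12.67 : 0.87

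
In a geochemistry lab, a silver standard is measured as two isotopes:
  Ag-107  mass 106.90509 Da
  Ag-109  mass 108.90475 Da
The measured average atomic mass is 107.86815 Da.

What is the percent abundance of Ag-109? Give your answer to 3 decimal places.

48.161%

Let x be the fractional abundance of Ag-107; then Ag-109 has abundance 1 − x.
106.90509·x + 108.90475·(1 − x) = 107.86815
(106.90509 − 108.90475)·x = 107.86815 − 108.90475
x = -1.03660 / -1.99966 = 0.51839 → 51.839% Ag-107, 48.161% Ag-109.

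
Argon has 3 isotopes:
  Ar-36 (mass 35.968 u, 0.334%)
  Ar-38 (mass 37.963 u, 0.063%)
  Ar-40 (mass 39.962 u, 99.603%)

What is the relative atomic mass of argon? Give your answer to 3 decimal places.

The abundance-weighted mean is 0.00334 × 35.968 + 0.00063 × 37.963 + 0.99603 × 39.962
= 0.1201 + 0.0239 + 39.8034 = 39.9474 u

39.947 u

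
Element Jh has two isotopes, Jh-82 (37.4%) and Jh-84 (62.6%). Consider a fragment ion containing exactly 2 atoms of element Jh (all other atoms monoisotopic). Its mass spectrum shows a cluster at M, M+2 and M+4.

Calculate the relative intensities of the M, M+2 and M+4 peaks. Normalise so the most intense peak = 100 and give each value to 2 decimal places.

29.87 : 100.00 : 83.69

The 2 Jh atoms are independent, so intensities follow the terms of (0.374 + 0.626)^2.
P(M) = 0.374^2 = 0.139876
P(M+2) = 2 × 0.374^1 × 0.626^1 = 0.468248
P(M+4) = 0.626^2 = 0.391876
The M+2 peak is largest (0.468248); scaling to 100 gives 29.87 : 100.00 : 83.69.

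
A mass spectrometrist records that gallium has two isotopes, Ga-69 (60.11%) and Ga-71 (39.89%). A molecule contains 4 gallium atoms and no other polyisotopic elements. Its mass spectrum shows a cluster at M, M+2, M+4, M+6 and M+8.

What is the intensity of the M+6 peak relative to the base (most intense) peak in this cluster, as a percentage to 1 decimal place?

44.0%

Term probabilities: M 0.1306, M+2 0.3465, M+4 0.3450, M+6 0.1526, M+8 0.0253. Base peak = M+2.
P(M+2) = C(4,1) × 0.6011^3 × 0.3989^1 = 4 × 0.21719018 × 0.3989 = 0.346549 (base)
P(M+6) = C(4,3) × 0.6011^1 × 0.3989^3 = 4 × 0.6011 × 0.06347345 = 0.152616
Relative intensity = 0.152616 / 0.346549 × 100 = 44.0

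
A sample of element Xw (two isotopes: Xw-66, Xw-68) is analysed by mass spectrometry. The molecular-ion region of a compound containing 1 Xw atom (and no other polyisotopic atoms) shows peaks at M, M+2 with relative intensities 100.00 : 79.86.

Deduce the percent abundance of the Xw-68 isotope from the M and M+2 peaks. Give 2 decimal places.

44.40%

Write p for the Xw-66 fraction. I(M+2)/I(M) = [C(1,1)·p^0·(1−p)] / p^1 = 1·(1−p)/p = 79.86/100.00 = 0.7986
(1−p)/p = 0.7986/1 = 0.7986  ⇒  p = 1/(1 + 0.7986) = 0.5560
Xw-66: 55.60%, Xw-68: 44.40%.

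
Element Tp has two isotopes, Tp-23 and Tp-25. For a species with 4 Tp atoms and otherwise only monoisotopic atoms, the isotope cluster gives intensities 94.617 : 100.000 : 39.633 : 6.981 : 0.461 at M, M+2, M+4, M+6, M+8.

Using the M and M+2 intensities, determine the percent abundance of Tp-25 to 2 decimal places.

Write p for the Tp-23 fraction. I(M+2)/I(M) = [C(4,1)·p^3·(1−p)] / p^4 = 4·(1−p)/p = 100.000/94.617 = 1.0569
(1−p)/p = 1.0569/4 = 0.2642  ⇒  p = 1/(1 + 0.2642) = 0.7910
Tp-23: 79.10%, Tp-25: 20.90%.

20.90%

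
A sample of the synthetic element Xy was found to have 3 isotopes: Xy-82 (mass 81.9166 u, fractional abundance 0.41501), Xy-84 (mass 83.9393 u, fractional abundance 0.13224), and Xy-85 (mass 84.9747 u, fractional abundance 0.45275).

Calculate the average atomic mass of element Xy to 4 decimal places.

83.5686 u

Ar = Σ fᵢ·mᵢ = 0.41501 × 81.9166 + 0.13224 × 83.9393 + 0.45275 × 84.9747
= 33.99621 + 11.10013 + 38.47230 = 83.56864 u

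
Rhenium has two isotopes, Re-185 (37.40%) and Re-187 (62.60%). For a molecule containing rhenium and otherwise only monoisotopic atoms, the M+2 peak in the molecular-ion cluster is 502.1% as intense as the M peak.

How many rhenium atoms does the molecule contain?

With n Re atoms, P(M+2)/P(M) = C(n,1)·p^(n−1)q / p^n = n·q/p = n · 0.6260/0.3740.
n = 5.021 × 0.3740/0.6260 = 3.00 ≈ 3

3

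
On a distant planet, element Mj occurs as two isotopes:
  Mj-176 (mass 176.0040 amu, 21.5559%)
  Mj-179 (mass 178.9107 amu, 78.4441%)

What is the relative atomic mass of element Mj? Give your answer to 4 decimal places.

Average mass = Σ (abundance × isotope mass) = 0.215559 × 176.0040 + 0.784441 × 178.9107
= 37.93925 + 140.34489 = 178.28414 amu

178.2841 amu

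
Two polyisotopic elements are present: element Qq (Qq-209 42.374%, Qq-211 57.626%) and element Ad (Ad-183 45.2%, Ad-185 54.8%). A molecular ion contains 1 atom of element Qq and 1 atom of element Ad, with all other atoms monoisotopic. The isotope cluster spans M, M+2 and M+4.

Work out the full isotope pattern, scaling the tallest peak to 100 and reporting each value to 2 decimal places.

Element Qq pattern (n=1): 0.42374 : 0.57626
Element Ad pattern (n=1): 0.4520 : 0.5480
Convolve the two distributions (both contribute in 2-u steps):
  M: 0.42374×0.4520 = 0.191530
  M+2: 0.42374×0.5480 + 0.57626×0.4520 = 0.492679
  M+4: 0.57626×0.5480 = 0.315790
Scale to base peak (0.492679) = 100: 38.88 : 100.00 : 64.10

38.88 : 100.00 : 64.10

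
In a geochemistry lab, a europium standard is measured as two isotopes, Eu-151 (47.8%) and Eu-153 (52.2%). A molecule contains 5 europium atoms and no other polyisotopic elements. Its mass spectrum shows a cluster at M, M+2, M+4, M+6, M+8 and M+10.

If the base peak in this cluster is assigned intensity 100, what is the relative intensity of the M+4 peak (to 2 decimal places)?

(0.478 + 0.522)^5 gives M 0.0250, M+2 0.1363, M+4 0.2976, M+6 0.3250, M+8 0.1775, M+10 0.0388; the largest is M+6.
P(M+6) = C(5,3) × 0.478^2 × 0.522^3 = 10 × 0.228484 × 0.14223665 = 0.324988 (base)
P(M+4) = C(5,2) × 0.478^3 × 0.522^2 = 10 × 0.10921535 × 0.272484 = 0.297594
Relative intensity = 0.297594 / 0.324988 × 100 = 91.57

91.57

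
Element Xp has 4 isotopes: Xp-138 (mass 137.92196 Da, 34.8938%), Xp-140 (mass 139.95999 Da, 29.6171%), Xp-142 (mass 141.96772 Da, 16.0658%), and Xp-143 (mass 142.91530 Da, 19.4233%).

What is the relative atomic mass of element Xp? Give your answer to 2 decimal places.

The abundance-weighted mean is 0.348938 × 137.92196 + 0.296171 × 139.95999 + 0.160658 × 141.96772 + 0.194233 × 142.91530
= 48.126213 + 41.452090 + 22.808250 + 27.758867 = 140.145420 Da

140.15 Da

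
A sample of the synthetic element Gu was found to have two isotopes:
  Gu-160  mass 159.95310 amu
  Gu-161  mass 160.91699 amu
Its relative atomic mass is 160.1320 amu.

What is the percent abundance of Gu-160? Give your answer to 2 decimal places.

Let x be the fractional abundance of Gu-160; then Gu-161 has abundance 1 − x.
159.95310·x + 160.91699·(1 − x) = 160.1320
(159.95310 − 160.91699)·x = 160.1320 − 160.91699
x = -0.78499 / -0.96389 = 0.81440 → 81.44% Gu-160, 18.56% Gu-161.

81.44%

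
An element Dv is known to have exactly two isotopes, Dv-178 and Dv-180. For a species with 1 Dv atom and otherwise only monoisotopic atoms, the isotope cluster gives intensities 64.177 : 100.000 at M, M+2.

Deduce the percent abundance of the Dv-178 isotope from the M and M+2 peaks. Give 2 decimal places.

39.09%

Write p for the Dv-178 fraction. I(M+2)/I(M) = [C(1,1)·p^0·(1−p)] / p^1 = 1·(1−p)/p = 100.000/64.177 = 1.5582
(1−p)/p = 1.5582/1 = 1.5582  ⇒  p = 1/(1 + 1.5582) = 0.3909
Dv-178: 39.09%, Dv-180: 60.91%.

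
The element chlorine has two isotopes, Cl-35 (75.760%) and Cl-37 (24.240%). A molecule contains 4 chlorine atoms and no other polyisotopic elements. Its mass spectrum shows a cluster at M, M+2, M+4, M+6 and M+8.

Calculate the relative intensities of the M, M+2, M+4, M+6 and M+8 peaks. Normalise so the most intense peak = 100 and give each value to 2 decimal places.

Expanding (0.75760 + 0.24240)^4:
P(M) = 0.75760^4 = 0.329428
P(M+2) = 4 × 0.75760^3 × 0.24240^1 = 0.421612
P(M+4) = 6 × 0.75760^2 × 0.24240^2 = 0.202347
P(M+6) = 4 × 0.75760^1 × 0.24240^3 = 0.043162
P(M+8) = 0.24240^4 = 0.003452
The M+2 peak is largest (0.421612); scaling to 100 gives 78.14 : 100.00 : 47.99 : 10.24 : 0.82.

78.14 : 100.00 : 47.99 : 10.24 : 0.82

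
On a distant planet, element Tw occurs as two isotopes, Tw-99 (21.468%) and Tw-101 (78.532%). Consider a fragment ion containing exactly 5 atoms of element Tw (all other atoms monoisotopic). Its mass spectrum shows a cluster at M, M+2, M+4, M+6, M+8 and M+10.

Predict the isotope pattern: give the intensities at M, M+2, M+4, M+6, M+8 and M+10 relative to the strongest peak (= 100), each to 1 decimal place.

Each Tw atom is independently Tw-99 (p = 0.21468) or Tw-101 (q = 0.78532); the cluster is the binomial expansion (p + q)^5.
P(M) = 0.21468^5 = 0.000456
P(M+2) = 5 × 0.21468^4 × 0.78532^1 = 0.008340
P(M+4) = 10 × 0.21468^3 × 0.78532^2 = 0.061019
P(M+6) = 10 × 0.21468^2 × 0.78532^3 = 0.223215
P(M+8) = 5 × 0.21468^1 × 0.78532^4 = 0.408271
P(M+10) = 0.78532^5 = 0.298699
The M+8 peak is largest (0.408271); scaling to 100 gives 0.1 : 2.0 : 14.9 : 54.7 : 100.0 : 73.2.

0.1 : 2.0 : 14.9 : 54.7 : 100.0 : 73.2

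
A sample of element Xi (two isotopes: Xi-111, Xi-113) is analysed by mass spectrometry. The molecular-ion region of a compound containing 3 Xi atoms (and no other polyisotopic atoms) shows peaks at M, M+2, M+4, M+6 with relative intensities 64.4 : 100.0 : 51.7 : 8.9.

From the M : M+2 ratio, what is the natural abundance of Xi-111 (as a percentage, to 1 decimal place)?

Write p for the Xi-111 fraction. I(M+2)/I(M) = [C(3,1)·p^2·(1−p)] / p^3 = 3·(1−p)/p = 100.0/64.4 = 1.5528
(1−p)/p = 1.5528/3 = 0.5176  ⇒  p = 1/(1 + 0.5176) = 0.6589
Xi-111: 65.9%, Xi-113: 34.1%.

65.9%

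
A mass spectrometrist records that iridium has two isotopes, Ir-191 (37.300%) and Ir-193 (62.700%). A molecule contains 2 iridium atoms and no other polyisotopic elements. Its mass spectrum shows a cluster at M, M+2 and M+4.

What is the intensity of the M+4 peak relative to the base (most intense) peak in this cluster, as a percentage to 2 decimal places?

Term probabilities: M 0.1391, M+2 0.4677, M+4 0.3931. Base peak = M+2.
P(M+2) = C(2,1) × 0.37300^1 × 0.62700^1 = 2 × 0.3730 × 0.6270 = 0.467742 (base)
P(M+4) = C(2,2) × 0.37300^0 × 0.62700^2 = 1 × 1.0000 × 0.393129 = 0.393129
Relative intensity = 0.393129 / 0.467742 × 100 = 84.05

84.05%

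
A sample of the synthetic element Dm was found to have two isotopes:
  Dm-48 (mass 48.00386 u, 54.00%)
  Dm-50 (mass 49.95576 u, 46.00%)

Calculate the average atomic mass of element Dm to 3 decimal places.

Ar = Σ fᵢ·mᵢ = 0.5400 × 48.00386 + 0.4600 × 49.95576
= 25.922084 + 22.979650 = 48.901734 u

48.902 u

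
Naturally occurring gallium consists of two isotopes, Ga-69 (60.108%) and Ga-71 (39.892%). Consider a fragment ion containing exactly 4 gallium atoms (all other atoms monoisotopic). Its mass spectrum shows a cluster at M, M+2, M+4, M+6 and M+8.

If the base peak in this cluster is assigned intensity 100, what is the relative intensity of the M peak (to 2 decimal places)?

37.67

Term probabilities: M 0.1305, M+2 0.3465, M+4 0.3450, M+6 0.1526, M+8 0.0253. Base peak = M+2.
P(M+2) = C(4,1) × 0.60108^3 × 0.39892^1 = 4 × 0.2171685 × 0.39892 = 0.346531 (base)
P(M) = C(4,0) × 0.60108^4 × 0.39892^0 = 1 × 0.13053564 × 1.0000 = 0.130536
Relative intensity = 0.130536 / 0.346531 × 100 = 37.67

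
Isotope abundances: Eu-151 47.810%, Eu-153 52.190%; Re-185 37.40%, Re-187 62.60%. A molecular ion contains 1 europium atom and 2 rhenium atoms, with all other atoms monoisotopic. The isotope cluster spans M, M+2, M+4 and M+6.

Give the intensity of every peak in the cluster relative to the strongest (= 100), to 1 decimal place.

15.5 : 68.8 : 100.0 : 47.4

Europium pattern (n=1): 0.4781 : 0.5219
Rhenium pattern (n=2): 0.139876 : 0.468248 : 0.391876
Convolve the two distributions (both contribute in 2-u steps):
  M: 0.4781×0.139876 = 0.066875
  M+2: 0.4781×0.468248 + 0.5219×0.139876 = 0.296871
  M+4: 0.4781×0.391876 + 0.5219×0.468248 = 0.431735
  M+6: 0.5219×0.391876 = 0.204520
Scale to base peak (0.431735) = 100: 15.5 : 68.8 : 100.0 : 47.4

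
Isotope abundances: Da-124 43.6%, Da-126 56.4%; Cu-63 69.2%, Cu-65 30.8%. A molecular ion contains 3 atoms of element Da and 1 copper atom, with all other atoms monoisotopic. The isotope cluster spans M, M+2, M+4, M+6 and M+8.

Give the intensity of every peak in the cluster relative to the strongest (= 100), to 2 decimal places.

Element Da pattern (n=3): 0.08288186 : 0.32164243 : 0.41606957 : 0.17940614
Copper pattern (n=1): 0.6920 : 0.3080
Convolve the two distributions (both contribute in 2-u steps):
  M: 0.08288186×0.6920 = 0.057354
  M+2: 0.08288186×0.3080 + 0.32164243×0.6920 = 0.248104
  M+4: 0.32164243×0.3080 + 0.41606957×0.6920 = 0.386986
  M+6: 0.41606957×0.3080 + 0.17940614×0.6920 = 0.252298
  M+8: 0.17940614×0.3080 = 0.055257
Scale to base peak (0.386986) = 100: 14.82 : 64.11 : 100.00 : 65.20 : 14.28

14.82 : 64.11 : 100.00 : 65.20 : 14.28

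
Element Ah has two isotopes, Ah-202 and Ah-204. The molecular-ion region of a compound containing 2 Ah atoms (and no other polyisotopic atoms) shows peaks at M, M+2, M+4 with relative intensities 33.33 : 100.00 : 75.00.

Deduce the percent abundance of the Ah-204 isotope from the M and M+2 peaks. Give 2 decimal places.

If p is the fraction of Ah that is Ah-202, then I(M+2)/I(M) = [C(2,1)·p^1·(1−p)] / p^2 = 2·(1−p)/p = 100.00/33.33 = 3.0003
(1−p)/p = 3.0003/2 = 1.5002  ⇒  p = 1/(1 + 1.5002) = 0.4000
Ah-202: 40.00%, Ah-204: 60.00%.

60.00%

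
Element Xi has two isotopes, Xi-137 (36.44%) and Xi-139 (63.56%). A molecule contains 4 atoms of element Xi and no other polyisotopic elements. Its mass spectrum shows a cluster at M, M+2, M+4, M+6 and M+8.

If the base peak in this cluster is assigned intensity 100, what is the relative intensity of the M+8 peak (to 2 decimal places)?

43.61

Term probabilities: M 0.0176, M+2 0.1230, M+4 0.3219, M+6 0.3743, M+8 0.1632. Base peak = M+6.
P(M+6) = C(4,3) × 0.3644^1 × 0.6356^3 = 4 × 0.3644 × 0.25677437 = 0.374274 (base)
P(M+8) = C(4,4) × 0.3644^0 × 0.6356^4 = 1 × 1.0000 × 0.16320579 = 0.163206
Relative intensity = 0.163206 / 0.374274 × 100 = 43.61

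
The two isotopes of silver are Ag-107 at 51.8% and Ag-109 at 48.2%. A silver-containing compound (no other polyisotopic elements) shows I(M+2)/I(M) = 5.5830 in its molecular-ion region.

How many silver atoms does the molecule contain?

The M+2/M ratio from n Ag atoms is n · q/p = n · 0.482/0.518.
n = 5.5830 × 0.518/0.482 = 6.00 ≈ 6

6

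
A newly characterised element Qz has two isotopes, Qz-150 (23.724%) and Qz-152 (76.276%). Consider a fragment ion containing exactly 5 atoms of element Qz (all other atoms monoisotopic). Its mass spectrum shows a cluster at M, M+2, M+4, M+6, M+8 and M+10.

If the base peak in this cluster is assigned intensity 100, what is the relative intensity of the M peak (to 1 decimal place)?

0.2

Term probabilities: M 0.0008, M+2 0.0121, M+4 0.0777, M+6 0.2498, M+8 0.4015, M+10 0.2582. Base peak = M+8.
P(M+8) = C(5,4) × 0.23724^1 × 0.76276^4 = 5 × 0.23724 × 0.33849452 = 0.401522 (base)
P(M) = C(5,0) × 0.23724^5 × 0.76276^0 = 1 × 0.00075152 × 1.0000 = 0.000752
Relative intensity = 0.000752 / 0.401522 × 100 = 0.2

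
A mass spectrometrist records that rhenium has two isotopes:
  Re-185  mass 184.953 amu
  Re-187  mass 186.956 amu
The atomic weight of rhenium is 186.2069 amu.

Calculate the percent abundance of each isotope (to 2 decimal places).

Re-185: 37.40%, Re-187: 62.60%

With x = fraction of Re-185 (so Re-187 is 1 − x):
184.953·x + 186.956·(1 − x) = 186.2069
(184.953 − 186.956)·x = 186.2069 − 186.956
x = -0.7491 / -2.003 = 0.37399 → 37.40% Re-185, 62.60% Re-187.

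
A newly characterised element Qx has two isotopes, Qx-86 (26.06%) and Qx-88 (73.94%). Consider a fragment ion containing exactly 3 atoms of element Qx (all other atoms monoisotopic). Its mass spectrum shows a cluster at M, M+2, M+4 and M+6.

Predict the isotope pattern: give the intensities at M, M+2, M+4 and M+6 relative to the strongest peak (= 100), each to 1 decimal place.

4.1 : 35.2 : 100.0 : 94.6

Expanding (0.2606 + 0.7394)^3:
P(M) = 0.2606^3 = 0.017698
P(M+2) = 3 × 0.2606^2 × 0.7394^1 = 0.150643
P(M+4) = 3 × 0.2606^1 × 0.7394^2 = 0.427420
P(M+6) = 0.7394^3 = 0.404239
The M+4 peak is largest (0.427420); scaling to 100 gives 4.1 : 35.2 : 100.0 : 94.6.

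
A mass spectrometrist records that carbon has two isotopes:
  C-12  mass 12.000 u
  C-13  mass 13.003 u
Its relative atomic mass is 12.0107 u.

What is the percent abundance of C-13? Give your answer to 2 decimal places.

1.07%

Let x be the fractional abundance of C-12; then C-13 has abundance 1 − x.
12.000·x + 13.003·(1 − x) = 12.0107
(12.000 − 13.003)·x = 12.0107 − 13.003
x = -0.9923 / -1.003 = 0.98933 → 98.93% C-12, 1.07% C-13.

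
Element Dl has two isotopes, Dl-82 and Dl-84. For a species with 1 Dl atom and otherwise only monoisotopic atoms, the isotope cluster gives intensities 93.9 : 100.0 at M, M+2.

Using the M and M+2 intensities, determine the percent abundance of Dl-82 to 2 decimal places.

Write p for the Dl-82 fraction. I(M+2)/I(M) = [C(1,1)·p^0·(1−p)] / p^1 = 1·(1−p)/p = 100.0/93.9 = 1.0650
(1−p)/p = 1.0650/1 = 1.0650  ⇒  p = 1/(1 + 1.0650) = 0.4843
Dl-82: 48.43%, Dl-84: 51.57%.

48.43%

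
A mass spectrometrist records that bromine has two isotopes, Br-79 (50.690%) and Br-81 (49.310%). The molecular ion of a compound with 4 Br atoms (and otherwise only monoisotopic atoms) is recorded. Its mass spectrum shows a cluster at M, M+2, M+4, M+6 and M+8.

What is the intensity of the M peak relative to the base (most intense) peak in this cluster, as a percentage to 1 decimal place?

17.6%

Binomial terms of (0.50690 + 0.49310)^4: M 0.0660, M+2 0.2569, M+4 0.3749, M+6 0.2431, M+8 0.0591 → M+4 is the base peak.
P(M+4) = C(4,2) × 0.50690^2 × 0.49310^2 = 6 × 0.25694761 × 0.24314761 = 0.374857 (base)
P(M) = C(4,0) × 0.50690^4 × 0.49310^0 = 1 × 0.06602207 × 1.0000 = 0.066022
Relative intensity = 0.066022 / 0.374857 × 100 = 17.6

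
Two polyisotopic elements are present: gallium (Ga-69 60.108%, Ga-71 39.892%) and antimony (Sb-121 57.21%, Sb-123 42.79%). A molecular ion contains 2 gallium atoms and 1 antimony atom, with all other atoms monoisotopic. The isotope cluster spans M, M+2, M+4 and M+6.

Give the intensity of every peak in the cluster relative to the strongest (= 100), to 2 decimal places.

48.19 : 100.00 : 69.06 : 15.87

Gallium pattern (n=2): 0.36129717 : 0.47956567 : 0.15913717
Antimony pattern (n=1): 0.5721 : 0.4279
Convolve the two distributions (both contribute in 2-u steps):
  M: 0.36129717×0.5721 = 0.206698
  M+2: 0.36129717×0.4279 + 0.47956567×0.5721 = 0.428959
  M+4: 0.47956567×0.4279 + 0.15913717×0.5721 = 0.296249
  M+6: 0.15913717×0.4279 = 0.068095
Scale to base peak (0.428959) = 100: 48.19 : 100.00 : 69.06 : 15.87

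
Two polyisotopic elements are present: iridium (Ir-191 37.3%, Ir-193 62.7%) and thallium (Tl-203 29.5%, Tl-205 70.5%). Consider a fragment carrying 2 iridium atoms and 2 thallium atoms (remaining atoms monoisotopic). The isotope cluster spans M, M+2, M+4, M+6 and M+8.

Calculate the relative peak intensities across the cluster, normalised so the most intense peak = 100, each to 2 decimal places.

3.06 : 24.89 : 75.23 : 100.00 : 49.34

Iridium pattern (n=2): 0.139129 : 0.467742 : 0.393129
Thallium pattern (n=2): 0.087025 : 0.41595 : 0.497025
Convolve the two distributions (both contribute in 2-u steps):
  M: 0.139129×0.087025 = 0.012108
  M+2: 0.139129×0.41595 + 0.467742×0.087025 = 0.098576
  M+4: 0.139129×0.497025 + 0.467742×0.41595 + 0.393129×0.087025 = 0.297920
  M+6: 0.467742×0.497025 + 0.393129×0.41595 = 0.396001
  M+8: 0.393129×0.497025 = 0.195395
Scale to base peak (0.396001) = 100: 3.06 : 24.89 : 75.23 : 100.00 : 49.34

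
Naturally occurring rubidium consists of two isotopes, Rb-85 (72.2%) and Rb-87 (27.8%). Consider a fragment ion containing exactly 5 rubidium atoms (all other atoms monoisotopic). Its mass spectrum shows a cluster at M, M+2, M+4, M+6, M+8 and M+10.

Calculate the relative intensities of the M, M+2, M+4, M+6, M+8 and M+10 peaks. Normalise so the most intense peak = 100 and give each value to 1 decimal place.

Expanding (0.722 + 0.278)^5:
P(M) = 0.722^5 = 0.196194
P(M+2) = 5 × 0.722^4 × 0.278^1 = 0.377714
P(M+4) = 10 × 0.722^3 × 0.278^2 = 0.290872
P(M+6) = 10 × 0.722^2 × 0.278^3 = 0.111998
P(M+8) = 5 × 0.722^1 × 0.278^4 = 0.021562
P(M+10) = 0.278^5 = 0.001660
The M+2 peak is largest (0.377714); scaling to 100 gives 51.9 : 100.0 : 77.0 : 29.7 : 5.7 : 0.4.

51.9 : 100.0 : 77.0 : 29.7 : 5.7 : 0.4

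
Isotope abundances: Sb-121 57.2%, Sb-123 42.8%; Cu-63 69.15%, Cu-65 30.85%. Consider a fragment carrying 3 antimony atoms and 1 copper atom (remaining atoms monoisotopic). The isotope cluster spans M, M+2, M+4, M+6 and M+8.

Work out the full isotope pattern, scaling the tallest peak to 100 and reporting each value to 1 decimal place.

Antimony pattern (n=3): 0.18714925 : 0.42010426 : 0.31434374 : 0.07840275
Copper pattern (n=1): 0.6915 : 0.3085
Convolve the two distributions (both contribute in 2-u steps):
  M: 0.18714925×0.6915 = 0.129414
  M+2: 0.18714925×0.3085 + 0.42010426×0.6915 = 0.348238
  M+4: 0.42010426×0.3085 + 0.31434374×0.6915 = 0.346971
  M+6: 0.31434374×0.3085 + 0.07840275×0.6915 = 0.151191
  M+8: 0.07840275×0.3085 = 0.024187
Scale to base peak (0.348238) = 100: 37.2 : 100.0 : 99.6 : 43.4 : 6.9

37.2 : 100.0 : 99.6 : 43.4 : 6.9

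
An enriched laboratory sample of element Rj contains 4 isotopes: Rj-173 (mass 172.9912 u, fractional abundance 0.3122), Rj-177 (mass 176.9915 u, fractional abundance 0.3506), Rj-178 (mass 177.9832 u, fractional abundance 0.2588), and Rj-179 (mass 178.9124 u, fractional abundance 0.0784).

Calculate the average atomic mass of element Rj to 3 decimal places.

Average mass = Σ (abundance × isotope mass) = 0.3122 × 172.9912 + 0.3506 × 176.9915 + 0.2588 × 177.9832 + 0.0784 × 178.9124
= 54.00785 + 62.05322 + 46.06205 + 14.02673 = 176.14985 u

176.150 u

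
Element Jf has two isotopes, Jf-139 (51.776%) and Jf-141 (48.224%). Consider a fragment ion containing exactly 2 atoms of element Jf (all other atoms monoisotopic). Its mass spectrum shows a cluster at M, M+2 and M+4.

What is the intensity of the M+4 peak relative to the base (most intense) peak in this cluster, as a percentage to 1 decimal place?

46.6%

(0.51776 + 0.48224)^2 gives M 0.2681, M+2 0.4994, M+4 0.2326; the largest is M+2.
P(M+2) = C(2,1) × 0.51776^1 × 0.48224^1 = 2 × 0.51776 × 0.48224 = 0.499369 (base)
P(M+4) = C(2,2) × 0.51776^0 × 0.48224^2 = 1 × 1.0000 × 0.23255542 = 0.232555
Relative intensity = 0.232555 / 0.499369 × 100 = 46.6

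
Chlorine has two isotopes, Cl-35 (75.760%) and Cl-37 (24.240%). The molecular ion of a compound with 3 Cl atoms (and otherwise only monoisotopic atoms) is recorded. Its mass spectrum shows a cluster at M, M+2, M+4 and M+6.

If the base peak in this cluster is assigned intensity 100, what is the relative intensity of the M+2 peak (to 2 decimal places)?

Term probabilities: M 0.4348, M+2 0.4174, M+4 0.1335, M+6 0.0142. Base peak = M.
P(M) = C(3,0) × 0.75760^3 × 0.24240^0 = 1 × 0.4348304 × 1.0000 = 0.434830 (base)
P(M+2) = C(3,1) × 0.75760^2 × 0.24240^1 = 3 × 0.57395776 × 0.2424 = 0.417382
Relative intensity = 0.417382 / 0.434830 × 100 = 95.99

95.99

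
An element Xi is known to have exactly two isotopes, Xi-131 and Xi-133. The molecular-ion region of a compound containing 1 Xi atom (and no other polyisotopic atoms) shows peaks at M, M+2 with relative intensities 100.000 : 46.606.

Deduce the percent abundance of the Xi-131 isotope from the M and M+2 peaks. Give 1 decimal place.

Write p for the Xi-131 fraction. I(M+2)/I(M) = [C(1,1)·p^0·(1−p)] / p^1 = 1·(1−p)/p = 46.606/100.000 = 0.4661
(1−p)/p = 0.4661/1 = 0.4661  ⇒  p = 1/(1 + 0.4661) = 0.6821
Xi-131: 68.2%, Xi-133: 31.8%.

68.2%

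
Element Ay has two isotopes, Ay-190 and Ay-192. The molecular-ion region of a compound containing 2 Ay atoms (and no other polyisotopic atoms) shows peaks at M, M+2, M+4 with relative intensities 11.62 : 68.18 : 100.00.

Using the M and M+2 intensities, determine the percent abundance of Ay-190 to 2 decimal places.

If p is the fraction of Ay that is Ay-190, then I(M+2)/I(M) = [C(2,1)·p^1·(1−p)] / p^2 = 2·(1−p)/p = 68.18/11.62 = 5.8675
(1−p)/p = 5.8675/2 = 2.9337  ⇒  p = 1/(1 + 2.9337) = 0.2542
Ay-190: 25.42%, Ay-192: 74.58%.

25.42%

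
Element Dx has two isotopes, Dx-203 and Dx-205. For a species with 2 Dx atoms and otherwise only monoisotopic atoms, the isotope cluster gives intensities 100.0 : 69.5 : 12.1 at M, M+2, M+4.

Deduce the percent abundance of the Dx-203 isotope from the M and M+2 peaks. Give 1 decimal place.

Write p for the Dx-203 fraction. I(M+2)/I(M) = [C(2,1)·p^1·(1−p)] / p^2 = 2·(1−p)/p = 69.5/100.0 = 0.6950
(1−p)/p = 0.6950/2 = 0.3475  ⇒  p = 1/(1 + 0.3475) = 0.7421
Dx-203: 74.2%, Dx-205: 25.8%.

74.2%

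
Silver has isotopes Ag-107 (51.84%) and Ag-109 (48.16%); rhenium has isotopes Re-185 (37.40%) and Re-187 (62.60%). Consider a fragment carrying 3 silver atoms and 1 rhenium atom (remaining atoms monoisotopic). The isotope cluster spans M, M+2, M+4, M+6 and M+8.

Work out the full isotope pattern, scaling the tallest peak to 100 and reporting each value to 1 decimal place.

Silver pattern (n=3): 0.13931407 : 0.38827347 : 0.36071085 : 0.11170161
Rhenium pattern (n=1): 0.3740 : 0.6260
Convolve the two distributions (both contribute in 2-u steps):
  M: 0.13931407×0.3740 = 0.052103
  M+2: 0.13931407×0.6260 + 0.38827347×0.3740 = 0.232425
  M+4: 0.38827347×0.6260 + 0.36071085×0.3740 = 0.377965
  M+6: 0.36071085×0.6260 + 0.11170161×0.3740 = 0.267581
  M+8: 0.11170161×0.6260 = 0.069925
Scale to base peak (0.377965) = 100: 13.8 : 61.5 : 100.0 : 70.8 : 18.5

13.8 : 61.5 : 100.0 : 70.8 : 18.5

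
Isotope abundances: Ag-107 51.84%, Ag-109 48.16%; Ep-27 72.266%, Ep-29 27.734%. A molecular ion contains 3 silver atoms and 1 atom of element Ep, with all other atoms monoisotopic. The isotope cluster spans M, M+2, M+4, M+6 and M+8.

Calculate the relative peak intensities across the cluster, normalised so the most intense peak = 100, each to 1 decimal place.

Silver pattern (n=3): 0.13931407 : 0.38827347 : 0.36071085 : 0.11170161
Element Ep pattern (n=1): 0.72266 : 0.27734
Convolve the two distributions (both contribute in 2-u steps):
  M: 0.13931407×0.72266 = 0.100677
  M+2: 0.13931407×0.27734 + 0.38827347×0.72266 = 0.319227
  M+4: 0.38827347×0.27734 + 0.36071085×0.72266 = 0.368355
  M+6: 0.36071085×0.27734 + 0.11170161×0.72266 = 0.180762
  M+8: 0.11170161×0.27734 = 0.030979
Scale to base peak (0.368355) = 100: 27.3 : 86.7 : 100.0 : 49.1 : 8.4

27.3 : 86.7 : 100.0 : 49.1 : 8.4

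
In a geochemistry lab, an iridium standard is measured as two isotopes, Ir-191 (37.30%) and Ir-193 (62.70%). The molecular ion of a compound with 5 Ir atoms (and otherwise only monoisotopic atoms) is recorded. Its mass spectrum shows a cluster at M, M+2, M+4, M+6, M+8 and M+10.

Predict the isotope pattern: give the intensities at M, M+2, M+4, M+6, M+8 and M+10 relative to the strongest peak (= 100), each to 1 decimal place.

Expanding (0.3730 + 0.6270)^5:
P(M) = 0.3730^5 = 0.007220
P(M+2) = 5 × 0.3730^4 × 0.6270^1 = 0.060684
P(M+4) = 10 × 0.3730^3 × 0.6270^2 = 0.204015
P(M+6) = 10 × 0.3730^2 × 0.6270^3 = 0.342942
P(M+8) = 5 × 0.3730^1 × 0.6270^4 = 0.288237
P(M+10) = 0.6270^5 = 0.096903
The M+6 peak is largest (0.342942); scaling to 100 gives 2.1 : 17.7 : 59.5 : 100.0 : 84.0 : 28.3.

2.1 : 17.7 : 59.5 : 100.0 : 84.0 : 28.3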